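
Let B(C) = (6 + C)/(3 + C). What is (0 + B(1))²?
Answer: 49/16 ≈ 3.0625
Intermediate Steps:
B(C) = (6 + C)/(3 + C)
(0 + B(1))² = (0 + (6 + 1)/(3 + 1))² = (0 + 7/4)² = (7/4)² = 49/16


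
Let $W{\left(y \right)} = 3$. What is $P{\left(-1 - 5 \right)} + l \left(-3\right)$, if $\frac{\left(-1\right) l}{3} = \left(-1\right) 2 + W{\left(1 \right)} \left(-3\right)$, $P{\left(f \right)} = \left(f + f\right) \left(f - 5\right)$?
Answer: $33$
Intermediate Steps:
$P{\left(f \right)} = 2 f \left(-5 + f\right)$
$l = 33$ ($l = - 3 \left(\left(-1\right) 2 + 3 \left(-3\right)\right) = - 3 \left(-2 - 9\right) = \left(-3\right) \left(-11\right) = 33$)
$P{\left(-1 - 5 \right)} + l \left(-3\right) = 2 \left(-1 - 5\right) \left(-5 - 6\right) + 33 \left(-3\right) = 2 \left(-6\right) \left(-5 - 6\right) - 99 = 2 \left(-6\right) \left(-11\right) - 99 = 132 - 99 = 33$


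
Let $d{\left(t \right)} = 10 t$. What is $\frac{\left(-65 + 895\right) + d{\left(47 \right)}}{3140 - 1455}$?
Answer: $\frac{260}{337} \approx 0.77151$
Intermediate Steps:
$\frac{\left(-65 + 895\right) + d{\left(47 \right)}}{3140 - 1455} = \frac{\left(-65 + 895\right) + 10 \cdot 47}{3140 - 1455} = \frac{830 + 470}{1685} = 1300 \cdot \frac{1}{1685} = \frac{260}{337}$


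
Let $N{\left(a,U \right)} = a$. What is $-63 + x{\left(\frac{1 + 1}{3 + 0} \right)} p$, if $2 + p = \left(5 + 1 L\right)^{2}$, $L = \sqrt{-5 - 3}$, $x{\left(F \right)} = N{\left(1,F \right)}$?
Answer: $-48 + 20 i \sqrt{2} \approx -48.0 + 28.284 i$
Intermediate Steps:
$x{\left(F \right)} = 1$
$L = 2 i \sqrt{2}$ ($L = \sqrt{-8} = 2 i \sqrt{2} \approx 2.8284 i$)
$p = -2 + \left(5 + 2 i \sqrt{2}\right)^{2}$ ($p = -2 + \left(5 + 1 \cdot 2 i \sqrt{2}\right)^{2} = -2 + \left(5 + 2 i \sqrt{2}\right)^{2} \approx 15.0 + 28.284 i$)
$-63 + x{\left(\frac{1 + 1}{3 + 0} \right)} p = -63 + 1 \left(15 + 20 i \sqrt{2}\right) = -63 + \left(15 + 20 i \sqrt{2}\right) = -48 + 20 i \sqrt{2}$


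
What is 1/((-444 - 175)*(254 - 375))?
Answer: 1/74899 ≈ 1.3351e-5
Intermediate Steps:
1/((-444 - 175)*(254 - 375)) = 1/(-619*(-121)) = 1/74899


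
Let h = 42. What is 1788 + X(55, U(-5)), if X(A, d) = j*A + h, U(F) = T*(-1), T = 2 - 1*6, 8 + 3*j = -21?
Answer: 3895/3 ≈ 1298.3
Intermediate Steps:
j = -29/3 (j = -8/3 + (1/3)*(-21) = -8/3 - 7 = -29/3 ≈ -9.6667)
T = -4 (T = 2 - 6 = -4)
U(F) = 4 (U(F) = -4*(-1) = 4)
X(A, d) = 42 - 29*A/3 (X(A, d) = -29*A/3 + 42 = 42 - 29*A/3)
1788 + X(55, U(-5)) = 1788 + (42 - 29/3*55) = 1788 + (42 - 1595/3) = 1788 - 1469/3 = 3895/3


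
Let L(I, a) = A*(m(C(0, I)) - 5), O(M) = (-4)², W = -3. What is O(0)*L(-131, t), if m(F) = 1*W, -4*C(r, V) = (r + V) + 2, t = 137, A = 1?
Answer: -128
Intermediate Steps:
O(M) = 16
C(r, V) = -½ - V/4 - r/4 (C(r, V) = -((r + V) + 2)/4 = -((V + r) + 2)/4 = -(2 + V + r)/4 = -½ - V/4 - r/4)
m(F) = -3 (m(F) = 1*(-3) = -3)
L(I, a) = -8 (L(I, a) = 1*(-3 - 5) = 1*(-8) = -8)
O(0)*L(-131, t) = 16*(-8) = -128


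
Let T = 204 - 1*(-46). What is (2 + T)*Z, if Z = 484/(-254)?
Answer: -60984/127 ≈ -480.19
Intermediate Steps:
Z = -242/127 (Z = 484*(-1/254) = -242/127 ≈ -1.9055)
T = 250 (T = 204 + 46 = 250)
(2 + T)*Z = (2 + 250)*(-242/127) = 252*(-242/127) = -60984/127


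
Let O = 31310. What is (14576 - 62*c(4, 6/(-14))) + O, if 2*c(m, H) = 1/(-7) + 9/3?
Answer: 320582/7 ≈ 45797.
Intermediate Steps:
c(m, H) = 10/7 (c(m, H) = (1/(-7) + 9/3)/2 = (1*(-⅐) + 9*(⅓))/2 = (-⅐ + 3)/2 = (½)*(20/7) = 10/7)
(14576 - 62*c(4, 6/(-14))) + O = (14576 - 62*10/7) + 31310 = (14576 - 620/7) + 31310 = 101412/7 + 31310 = 320582/7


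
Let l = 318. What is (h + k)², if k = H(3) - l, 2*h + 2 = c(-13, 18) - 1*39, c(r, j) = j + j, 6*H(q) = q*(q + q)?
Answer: 403225/4 ≈ 1.0081e+5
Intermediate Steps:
H(q) = q²/3 (H(q) = (q*(q + q))/6 = (q*(2*q))/6 = (2*q²)/6 = q²/3)
c(r, j) = 2*j
h = -5/2 (h = -1 + (2*18 - 1*39)/2 = -1 + (36 - 39)/2 = -1 + (½)*(-3) = -1 - 3/2 = -5/2 ≈ -2.5000)
k = -315 (k = (⅓)*3² - 1*318 = (⅓)*9 - 318 = 3 - 318 = -315)
(h + k)² = (-5/2 - 315)² = (-635/2)² = 403225/4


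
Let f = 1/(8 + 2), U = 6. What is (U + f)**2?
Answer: 3721/100 ≈ 37.210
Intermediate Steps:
f = 1/10 ≈ 0.10000
(U + f)**2 = (6 + 1/10)**2 = (61/10)**2 = 3721/100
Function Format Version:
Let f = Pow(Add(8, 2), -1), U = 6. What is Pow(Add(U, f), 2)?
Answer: Rational(3721, 100) ≈ 37.210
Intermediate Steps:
f = Rational(1, 10) (f = Pow(10, -1) = Rational(1, 10) ≈ 0.10000)
Pow(Add(U, f), 2) = Pow(Add(6, Rational(1, 10)), 2) = Pow(Rational(61, 10), 2) = Rational(3721, 100)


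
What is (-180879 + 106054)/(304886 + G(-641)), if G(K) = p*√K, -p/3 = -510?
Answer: -11406547475/47227994948 + 57241125*I*√641/47227994948 ≈ -0.24152 + 0.030686*I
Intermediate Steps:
p = 1530 (p = -3*(-510) = 1530)
G(K) = 1530*√K
(-180879 + 106054)/(304886 + G(-641)) = (-180879 + 106054)/(304886 + 1530*√(-641)) = -74825/(304886 + 1530*(I*√641)) = -74825/(304886 + 1530*I*√641)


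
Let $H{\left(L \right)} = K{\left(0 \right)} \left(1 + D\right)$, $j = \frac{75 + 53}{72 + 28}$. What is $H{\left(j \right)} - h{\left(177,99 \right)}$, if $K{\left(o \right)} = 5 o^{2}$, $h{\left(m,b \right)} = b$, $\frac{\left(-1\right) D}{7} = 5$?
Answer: $-99$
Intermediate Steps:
$D = -35$ ($D = \left(-7\right) 5 = -35$)
$j = \frac{32}{25}$ ($j = \frac{128}{100} = 128 \cdot \frac{1}{100} = \frac{32}{25} \approx 1.28$)
$H{\left(L \right)} = 0$ ($H{\left(L \right)} = 5 \cdot 0^{2} \left(1 - 35\right) = 5 \cdot 0 \left(-34\right) = 0 \left(-34\right) = 0$)
$H{\left(j \right)} - h{\left(177,99 \right)} = 0 - 99 = -99$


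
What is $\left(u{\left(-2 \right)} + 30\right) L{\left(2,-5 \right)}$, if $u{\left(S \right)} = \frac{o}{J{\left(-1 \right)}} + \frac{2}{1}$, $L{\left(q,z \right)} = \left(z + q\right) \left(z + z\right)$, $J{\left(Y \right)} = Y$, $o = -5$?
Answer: $1110$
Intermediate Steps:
$L{\left(q,z \right)} = 2 z \left(q + z\right)$ ($L{\left(q,z \right)} = \left(q + z\right) 2 z = 2 z \left(q + z\right)$)
$u{\left(S \right)} = 7$ ($u{\left(S \right)} = - \frac{5}{-1} + \frac{2}{1} = \left(-5\right) \left(-1\right) + 2 \cdot 1 = 5 + 2 = 7$)
$\left(u{\left(-2 \right)} + 30\right) L{\left(2,-5 \right)} = \left(7 + 30\right) 2 \left(-5\right) \left(2 - 5\right) = 37 \cdot 2 \left(-5\right) \left(-3\right) = 37 \cdot 30 = 1110$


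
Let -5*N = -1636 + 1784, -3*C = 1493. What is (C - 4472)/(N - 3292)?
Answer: 74545/49824 ≈ 1.4962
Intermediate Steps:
C = -1493/3 (C = -1/3*1493 = -1493/3 ≈ -497.67)
N = -148/5 (N = -(-1636 + 1784)/5 = -1/5*148 = -148/5 ≈ -29.600)
(C - 4472)/(N - 3292) = (-1493/3 - 4472)/(-148/5 - 3292) = -14909/(3*(-16608/5)) = -14909/3*(-5/16608) = 74545/49824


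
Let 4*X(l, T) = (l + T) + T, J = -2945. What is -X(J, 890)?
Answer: 1165/4 ≈ 291.25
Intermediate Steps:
X(l, T) = T/2 + l/4 (X(l, T) = ((l + T) + T)/4 = ((T + l) + T)/4 = (l + 2*T)/4 = T/2 + l/4)
-X(J, 890) = -((½)*890 + (¼)*(-2945)) = -(445 - 2945/4) = -1*(-1165/4) = 1165/4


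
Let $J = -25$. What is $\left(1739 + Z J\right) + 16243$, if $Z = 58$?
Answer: $16532$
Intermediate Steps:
$\left(1739 + Z J\right) + 16243 = \left(1739 + 58 \left(-25\right)\right) + 16243 = \left(1739 - 1450\right) + 16243 = 289 + 16243 = 16532$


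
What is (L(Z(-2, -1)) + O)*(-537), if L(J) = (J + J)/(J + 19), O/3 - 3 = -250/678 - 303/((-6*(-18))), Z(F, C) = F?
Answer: 3128383/7684 ≈ 407.13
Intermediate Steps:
O = -709/1356 (O = 9 + 3*(-250/678 - 303/((-6*(-18)))) = 9 + 3*(-250*1/678 - 303/108) = 9 + 3*(-125/339 - 303*1/108) = 9 + 3*(-125/339 - 101/36) = 9 + 3*(-12913/4068) = 9 - 12913/1356 = -709/1356 ≈ -0.52286)
L(J) = 2*J/(19 + J) (L(J) = (2*J)/(19 + J) = 2*J/(19 + J))
(L(Z(-2, -1)) + O)*(-537) = (2*(-2)/(19 - 2) - 709/1356)*(-537) = (2*(-2)/17 - 709/1356)*(-537) = (2*(-2)*(1/17) - 709/1356)*(-537) = (-4/17 - 709/1356)*(-537) = -17477/23052*(-537) = 3128383/7684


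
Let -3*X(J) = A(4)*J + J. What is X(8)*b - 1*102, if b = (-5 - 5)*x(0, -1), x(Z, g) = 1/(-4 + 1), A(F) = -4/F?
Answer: -102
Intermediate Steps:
x(Z, g) = -⅓ (x(Z, g) = 1/(-3) = -⅓)
b = 10/3 (b = (-5 - 5)*(-⅓) = -10*(-⅓) = 10/3 ≈ 3.3333)
X(J) = 0 (X(J) = -((-4/4)*J + J)/3 = -((-4*¼)*J + J)/3 = -(-J + J)/3 = -⅓*0 = 0)
X(8)*b - 1*102 = 0*(10/3) - 1*102 = 0 - 102 = -102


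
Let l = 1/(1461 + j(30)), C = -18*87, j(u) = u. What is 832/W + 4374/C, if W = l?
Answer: 35974767/29 ≈ 1.2405e+6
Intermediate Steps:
C = -1566
l = 1/1491 (l = 1/(1461 + 30) = 1/1491 ≈ 0.00067069)
W = 1/1491 ≈ 0.00067069
832/W + 4374/C = 832/(1/1491) + 4374/(-1566) = 832*1491 + 4374*(-1/1566) = 1240512 - 81/29 = 35974767/29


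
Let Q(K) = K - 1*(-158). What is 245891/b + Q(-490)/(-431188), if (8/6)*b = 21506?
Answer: 53015301751/3477423423 ≈ 15.246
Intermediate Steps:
Q(K) = 158 + K (Q(K) = K + 158 = 158 + K)
b = 32259/2 (b = (3/4)*21506 = 32259/2 ≈ 16130.)
245891/b + Q(-490)/(-431188) = 245891/(32259/2) + (158 - 490)/(-431188) = 245891*(2/32259) - 332*(-1/431188) = 491782/32259 + 83/107797 = 53015301751/3477423423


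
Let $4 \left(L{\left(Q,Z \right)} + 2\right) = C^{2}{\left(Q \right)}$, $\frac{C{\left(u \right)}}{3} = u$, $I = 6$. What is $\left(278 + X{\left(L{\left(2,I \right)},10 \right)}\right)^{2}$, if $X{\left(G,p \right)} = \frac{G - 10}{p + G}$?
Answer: $\frac{22306729}{289} \approx 77186.0$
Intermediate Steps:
$C{\left(u \right)} = 3 u$
$L{\left(Q,Z \right)} = -2 + \frac{9 Q^{2}}{4}$ ($L{\left(Q,Z \right)} = -2 + \frac{\left(3 Q\right)^{2}}{4} = -2 + \frac{9 Q^{2}}{4}$)
$X{\left(G,p \right)} = \frac{-10 + G}{G + p}$
$\left(278 + X{\left(L{\left(2,I \right)},10 \right)}\right)^{2} = \left(278 + \frac{-10 - \left(2 - \frac{9 \cdot 2^{2}}{4}\right)}{\left(-2 + \frac{9 \cdot 2^{2}}{4}\right) + 10}\right)^{2} = \left(278 + \frac{-10 + \left(-2 + \frac{9}{4} \cdot 4\right)}{\left(-2 + \frac{9}{4} \cdot 4\right) + 10}\right)^{2} = \left(278 + \frac{-10 + \left(-2 + 9\right)}{\left(-2 + 9\right) + 10}\right)^{2} = \left(278 + \frac{-10 + 7}{7 + 10}\right)^{2} = \left(278 + \frac{1}{17} \left(-3\right)\right)^{2} = \left(278 - \frac{3}{17}\right)^{2} = \left(\frac{4723}{17}\right)^{2} = \frac{22306729}{289}$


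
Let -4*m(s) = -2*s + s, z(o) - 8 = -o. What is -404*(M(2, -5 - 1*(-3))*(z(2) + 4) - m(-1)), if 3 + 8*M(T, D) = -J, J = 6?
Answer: 4444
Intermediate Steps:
M(T, D) = -9/8 (M(T, D) = -3/8 + (-1*6)/8 = -3/8 + (⅛)*(-6) = -3/8 - ¾ = -9/8)
z(o) = 8 - o
m(s) = s/4 (m(s) = -(-2*s + s)/4 = -(-1)*s/4 = s/4)
-404*(M(2, -5 - 1*(-3))*(z(2) + 4) - m(-1)) = -404*(-9*((8 - 1*2) + 4)/8 - (-1)/4) = -404*(-9*((8 - 2) + 4)/8 - 1*(-¼)) = -404*(-9*(6 + 4)/8 + ¼) = -404*(-9/8*10 + ¼) = -404*(-45/4 + ¼) = -404*(-11) = 4444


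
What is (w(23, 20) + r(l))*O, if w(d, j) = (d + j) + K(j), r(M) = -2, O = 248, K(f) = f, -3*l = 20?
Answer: 15128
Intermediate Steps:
l = -20/3 (l = -⅓*20 = -20/3 ≈ -6.6667)
w(d, j) = d + 2*j (w(d, j) = (d + j) + j = d + 2*j)
(w(23, 20) + r(l))*O = ((23 + 2*20) - 2)*248 = ((23 + 40) - 2)*248 = (63 - 2)*248 = 61*248 = 15128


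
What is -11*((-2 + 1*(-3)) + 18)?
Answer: -143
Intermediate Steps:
-11*((-2 + 1*(-3)) + 18) = -11*((-2 - 3) + 18) = -11*(-5 + 18) = -11*13 = -143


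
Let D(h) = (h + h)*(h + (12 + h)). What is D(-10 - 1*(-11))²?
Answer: 784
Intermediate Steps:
D(h) = 2*h*(12 + 2*h) (D(h) = (2*h)*(12 + 2*h) = 2*h*(12 + 2*h))
D(-10 - 1*(-11))² = (4*(-10 - 1*(-11))*(6 + (-10 - 1*(-11))))² = (4*(-10 + 11)*(6 + (-10 + 11)))² = (4*1*(6 + 1))² = (4*1*7)² = 28² = 784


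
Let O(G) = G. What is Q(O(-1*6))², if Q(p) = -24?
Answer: 576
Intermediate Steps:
Q(O(-1*6))² = (-24)² = 576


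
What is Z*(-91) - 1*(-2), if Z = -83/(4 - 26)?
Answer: -7509/22 ≈ -341.32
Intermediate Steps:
Z = 83/22 (Z = -83/(-22) = -83*(-1/22) = 83/22 ≈ 3.7727)
Z*(-91) - 1*(-2) = (83/22)*(-91) - 1*(-2) = -7553/22 + 2 = -7509/22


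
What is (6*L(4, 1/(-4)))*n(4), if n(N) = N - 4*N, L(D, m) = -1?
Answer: 72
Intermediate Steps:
n(N) = -3*N
(6*L(4, 1/(-4)))*n(4) = (6*(-1))*(-3*4) = -6*(-12) = 72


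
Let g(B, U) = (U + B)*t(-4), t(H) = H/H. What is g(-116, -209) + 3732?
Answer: 3407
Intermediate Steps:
t(H) = 1
g(B, U) = B + U (g(B, U) = (U + B)*1 = (B + U)*1 = B + U)
g(-116, -209) + 3732 = (-116 - 209) + 3732 = -325 + 3732 = 3407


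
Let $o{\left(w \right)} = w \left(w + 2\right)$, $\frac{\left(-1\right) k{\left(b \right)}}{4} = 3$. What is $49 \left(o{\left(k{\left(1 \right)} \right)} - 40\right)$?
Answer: $3920$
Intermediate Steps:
$k{\left(b \right)} = -12$ ($k{\left(b \right)} = \left(-4\right) 3 = -12$)
$o{\left(w \right)} = w \left(2 + w\right)$
$49 \left(o{\left(k{\left(1 \right)} \right)} - 40\right) = 49 \left(- 12 \left(2 - 12\right) - 40\right) = 49 \left(\left(-12\right) \left(-10\right) - 40\right) = 49 \left(120 - 40\right) = 49 \cdot 80 = 3920$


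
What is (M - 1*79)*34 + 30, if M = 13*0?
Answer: -2656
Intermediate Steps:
M = 0
(M - 1*79)*34 + 30 = (0 - 1*79)*34 + 30 = (0 - 79)*34 + 30 = -79*34 + 30 = -2686 + 30 = -2656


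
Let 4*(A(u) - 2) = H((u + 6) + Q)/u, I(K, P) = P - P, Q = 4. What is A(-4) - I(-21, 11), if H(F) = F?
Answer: 13/8 ≈ 1.6250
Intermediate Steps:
I(K, P) = 0
A(u) = 2 + (10 + u)/(4*u) (A(u) = 2 + (((u + 6) + 4)/u)/4 = 2 + (((6 + u) + 4)/u)/4 = 2 + ((10 + u)/u)/4 = 2 + (10 + u)/(4*u))
A(-4) - I(-21, 11) = (¼)*(10 + 9*(-4))/(-4) - 1*0 = (¼)*(-¼)*(10 - 36) + 0 = (¼)*(-¼)*(-26) + 0 = 13/8 + 0 = 13/8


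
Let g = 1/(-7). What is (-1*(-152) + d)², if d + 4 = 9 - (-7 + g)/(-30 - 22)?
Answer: 815045401/33124 ≈ 24606.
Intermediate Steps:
g = -⅐ ≈ -0.14286
d = 885/182 (d = -4 + (9 - (-7 - ⅐)/(-30 - 22)) = -4 + (9 - (-50)/(7*(-52))) = -4 + (9 - (-50)*(-1)/(7*52)) = -4 + (9 - 1*25/182) = -4 + (9 - 25/182) = -4 + 1613/182 = 885/182 ≈ 4.8626)
(-1*(-152) + d)² = (-1*(-152) + 885/182)² = (152 + 885/182)² = (28549/182)² = 815045401/33124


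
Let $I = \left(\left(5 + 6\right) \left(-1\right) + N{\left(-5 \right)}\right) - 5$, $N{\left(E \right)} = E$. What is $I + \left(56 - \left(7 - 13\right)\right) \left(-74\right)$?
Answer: $-4609$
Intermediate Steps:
$I = -21$ ($I = \left(\left(5 + 6\right) \left(-1\right) - 5\right) - 5 = \left(11 \left(-1\right) - 5\right) - 5 = \left(-11 - 5\right) - 5 = -16 - 5 = -21$)
$I + \left(56 - \left(7 - 13\right)\right) \left(-74\right) = -21 + \left(56 - \left(7 - 13\right)\right) \left(-74\right) = -21 + \left(56 - -6\right) \left(-74\right) = -21 + \left(56 + 6\right) \left(-74\right) = -21 + 62 \left(-74\right) = -21 - 4588 = -4609$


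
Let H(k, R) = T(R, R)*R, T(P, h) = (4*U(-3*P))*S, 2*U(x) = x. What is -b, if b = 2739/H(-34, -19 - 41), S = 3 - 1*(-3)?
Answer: 913/43200 ≈ 0.021134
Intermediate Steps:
S = 6 (S = 3 + 3 = 6)
U(x) = x/2
T(P, h) = -36*P (T(P, h) = (4*((-3*P)/2))*6 = (4*(-3*P/2))*6 = -6*P*6 = -36*P)
H(k, R) = -36*R² (H(k, R) = (-36*R)*R = -36*R²)
b = -913/43200 (b = 2739/((-36*(-19 - 41)²)) = 2739/((-36*(-60)²)) = 2739/((-36*3600)) = 2739/(-129600) = 2739*(-1/129600) = -913/43200 ≈ -0.021134)
-b = -1*(-913/43200) = 913/43200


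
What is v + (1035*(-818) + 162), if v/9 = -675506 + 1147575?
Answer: 3402153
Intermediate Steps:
v = 4248621 (v = 9*(-675506 + 1147575) = 9*472069 = 4248621)
v + (1035*(-818) + 162) = 4248621 + (1035*(-818) + 162) = 4248621 + (-846630 + 162) = 4248621 - 846468 = 3402153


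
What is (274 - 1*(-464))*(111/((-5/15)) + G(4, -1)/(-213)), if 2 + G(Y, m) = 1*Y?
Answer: -17449026/71 ≈ -2.4576e+5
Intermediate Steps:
G(Y, m) = -2 + Y (G(Y, m) = -2 + 1*Y = -2 + Y)
(274 - 1*(-464))*(111/((-5/15)) + G(4, -1)/(-213)) = (274 - 1*(-464))*(111/((-5/15)) + (-2 + 4)/(-213)) = (274 + 464)*(111/(((1/15)*(-5))) + 2*(-1/213)) = 738*(111/(-⅓) - 2/213) = 738*(111*(-3) - 2/213) = 738*(-333 - 2/213) = 738*(-70931/213) = -17449026/71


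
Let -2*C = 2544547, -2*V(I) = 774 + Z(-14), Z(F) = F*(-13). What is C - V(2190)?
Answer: -2543591/2 ≈ -1.2718e+6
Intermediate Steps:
Z(F) = -13*F
V(I) = -478 (V(I) = -(774 - 13*(-14))/2 = -(774 + 182)/2 = -1/2*956 = -478)
C = -2544547/2 (C = -1/2*2544547 = -2544547/2 ≈ -1.2723e+6)
C - V(2190) = -2544547/2 - 1*(-478) = -2544547/2 + 478 = -2543591/2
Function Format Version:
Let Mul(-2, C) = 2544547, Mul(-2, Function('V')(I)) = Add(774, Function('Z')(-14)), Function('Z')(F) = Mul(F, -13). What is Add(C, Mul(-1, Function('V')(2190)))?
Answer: Rational(-2543591, 2) ≈ -1.2718e+6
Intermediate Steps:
Function('Z')(F) = Mul(-13, F)
Function('V')(I) = -478 (Function('V')(I) = Mul(Rational(-1, 2), Add(774, Mul(-13, -14))) = Mul(Rational(-1, 2), Add(774, 182)) = Mul(Rational(-1, 2), 956) = -478)
C = Rational(-2544547, 2) (C = Mul(Rational(-1, 2), 2544547) = Rational(-2544547, 2) ≈ -1.2723e+6)
Add(C, Mul(-1, Function('V')(2190))) = Add(Rational(-2544547, 2), Mul(-1, -478)) = Add(Rational(-2544547, 2), 478) = Rational(-2543591, 2)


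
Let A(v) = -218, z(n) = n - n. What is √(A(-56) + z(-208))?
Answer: I*√218 ≈ 14.765*I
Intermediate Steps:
z(n) = 0
√(A(-56) + z(-208)) = √(-218 + 0) = √(-218) = I*√218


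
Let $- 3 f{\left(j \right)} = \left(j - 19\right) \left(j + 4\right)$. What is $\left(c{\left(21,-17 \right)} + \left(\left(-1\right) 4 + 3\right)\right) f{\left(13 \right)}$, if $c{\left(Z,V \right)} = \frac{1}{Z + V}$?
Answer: $- \frac{51}{2} \approx -25.5$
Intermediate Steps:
$c{\left(Z,V \right)} = \frac{1}{V + Z}$
$f{\left(j \right)} = - \frac{\left(-19 + j\right) \left(4 + j\right)}{3}$ ($f{\left(j \right)} = - \frac{\left(j - 19\right) \left(j + 4\right)}{3} = - \frac{\left(-19 + j\right) \left(4 + j\right)}{3}$)
$\left(c{\left(21,-17 \right)} + \left(\left(-1\right) 4 + 3\right)\right) f{\left(13 \right)} = \left(\frac{1}{-17 + 21} + \left(\left(-1\right) 4 + 3\right)\right) \left(\frac{76}{3} + 5 \cdot 13 - \frac{13^{2}}{3}\right) = \left(\frac{1}{4} + \left(-4 + 3\right)\right) \left(\frac{76}{3} + 65 - \frac{169}{3}\right) = \left(\frac{1}{4} - 1\right) \left(\frac{76}{3} + 65 - \frac{169}{3}\right) = \left(- \frac{3}{4}\right) 34 = - \frac{51}{2}$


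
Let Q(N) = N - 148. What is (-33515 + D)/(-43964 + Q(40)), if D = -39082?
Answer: 10371/6296 ≈ 1.6472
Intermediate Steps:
Q(N) = -148 + N
(-33515 + D)/(-43964 + Q(40)) = (-33515 - 39082)/(-43964 + (-148 + 40)) = -72597/(-43964 - 108) = -72597/(-44072) = -72597*(-1/44072) = 10371/6296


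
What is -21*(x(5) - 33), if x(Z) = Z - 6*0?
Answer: 588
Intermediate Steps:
x(Z) = Z (x(Z) = Z - 1*0 = Z + 0 = Z)
-21*(x(5) - 33) = -21*(5 - 33) = -21*(-28) = 588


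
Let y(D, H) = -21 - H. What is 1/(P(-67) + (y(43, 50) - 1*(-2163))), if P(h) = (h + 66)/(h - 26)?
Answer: 93/194557 ≈ 0.00047801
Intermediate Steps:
P(h) = (66 + h)/(-26 + h)
1/(P(-67) + (y(43, 50) - 1*(-2163))) = 1/((66 - 67)/(-26 - 67) + ((-21 - 1*50) - 1*(-2163))) = 1/(-1/(-93) + ((-21 - 50) + 2163)) = 1/(-1/93*(-1) + (-71 + 2163)) = 1/(1/93 + 2092) = 1/(194557/93) = 93/194557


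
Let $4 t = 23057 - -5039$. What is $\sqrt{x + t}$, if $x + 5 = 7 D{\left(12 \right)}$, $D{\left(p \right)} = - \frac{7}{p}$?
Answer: $\frac{\sqrt{252537}}{6} \approx 83.755$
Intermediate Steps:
$t = 7024$ ($t = \frac{23057 - -5039}{4} = \frac{23057 + 5039}{4} = \frac{1}{4} \cdot 28096 = 7024$)
$x = - \frac{109}{12}$ ($x = -5 + 7 \left(- \frac{7}{12}\right) = -5 - \frac{49}{12} = - \frac{109}{12} \approx -9.0833$)
$\sqrt{x + t} = \sqrt{- \frac{109}{12} + 7024} = \sqrt{\frac{84179}{12}} = \frac{\sqrt{252537}}{6}$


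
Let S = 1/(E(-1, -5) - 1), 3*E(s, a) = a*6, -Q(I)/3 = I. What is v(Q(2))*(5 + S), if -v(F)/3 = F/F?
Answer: -162/11 ≈ -14.727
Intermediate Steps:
Q(I) = -3*I
v(F) = -3 (v(F) = -3*F/F = -3*1 = -3)
E(s, a) = 2*a (E(s, a) = (a*6)/3 = (6*a)/3 = 2*a)
S = -1/11 (S = 1/(2*(-5) - 1) = 1/(-10 - 1) = 1/(-11) = -1/11 ≈ -0.090909)
v(Q(2))*(5 + S) = -3*(5 - 1/11) = -3*54/11 = -162/11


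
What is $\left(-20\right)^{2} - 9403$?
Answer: $-9003$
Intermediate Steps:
$\left(-20\right)^{2} - 9403 = 400 - 9403 = -9003$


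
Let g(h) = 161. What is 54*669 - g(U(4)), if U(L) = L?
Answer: 35965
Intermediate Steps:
54*669 - g(U(4)) = 54*669 - 1*161 = 36126 - 161 = 35965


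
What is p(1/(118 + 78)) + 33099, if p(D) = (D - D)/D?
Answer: 33099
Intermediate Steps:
p(D) = 0 (p(D) = 0/D = 0)
p(1/(118 + 78)) + 33099 = 0 + 33099 = 33099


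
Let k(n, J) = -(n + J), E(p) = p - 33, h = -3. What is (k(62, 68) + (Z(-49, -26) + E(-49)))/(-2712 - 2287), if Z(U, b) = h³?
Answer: 239/4999 ≈ 0.047810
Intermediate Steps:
E(p) = -33 + p
Z(U, b) = -27 (Z(U, b) = (-3)³ = -27)
k(n, J) = -J - n (k(n, J) = -(J + n) = -J - n)
(k(62, 68) + (Z(-49, -26) + E(-49)))/(-2712 - 2287) = ((-1*68 - 1*62) + (-27 + (-33 - 49)))/(-2712 - 2287) = ((-68 - 62) + (-27 - 82))/(-4999) = (-130 - 109)*(-1/4999) = -239*(-1/4999) = 239/4999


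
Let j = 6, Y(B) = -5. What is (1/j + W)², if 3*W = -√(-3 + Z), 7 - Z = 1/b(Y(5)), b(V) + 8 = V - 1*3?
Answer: (2 - √65)²/144 ≈ 0.25522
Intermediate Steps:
b(V) = -11 + V (b(V) = -8 + (V - 1*3) = -8 + (V - 3) = -8 + (-3 + V) = -11 + V)
Z = 113/16 (Z = 7 - 1/(-11 - 5) = 7 - 1/(-16) = 7 - 1*(-1/16) = 7 + 1/16 = 113/16 ≈ 7.0625)
W = -√65/12 (W = (-√(-3 + 113/16))/3 = (-√(65/16))/3 = (-√65/4)/3 = -√65/12 ≈ -0.67185)
(1/j + W)² = (1/6 - √65/12)² = (⅙ - √65/12)²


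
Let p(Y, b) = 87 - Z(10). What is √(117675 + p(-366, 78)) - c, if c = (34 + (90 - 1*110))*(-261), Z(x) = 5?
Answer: 3654 + √117757 ≈ 3997.2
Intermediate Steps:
p(Y, b) = 82 (p(Y, b) = 87 - 1*5 = 87 - 5 = 82)
c = -3654 (c = (34 + (90 - 110))*(-261) = (34 - 20)*(-261) = 14*(-261) = -3654)
√(117675 + p(-366, 78)) - c = √(117675 + 82) - 1*(-3654) = √117757 + 3654 = 3654 + √117757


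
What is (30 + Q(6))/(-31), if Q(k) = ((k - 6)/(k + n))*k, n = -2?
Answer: -30/31 ≈ -0.96774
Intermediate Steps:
Q(k) = k*(-6 + k)/(-2 + k) (Q(k) = ((k - 6)/(k - 2))*k = ((-6 + k)/(-2 + k))*k = k*(-6 + k)/(-2 + k))
(30 + Q(6))/(-31) = (30 + 6*(-6 + 6)/(-2 + 6))/(-31) = -(30 + 6*0/4)/31 = -(30 + 6*(¼)*0)/31 = -(30 + 0)/31 = -1/31*30 = -30/31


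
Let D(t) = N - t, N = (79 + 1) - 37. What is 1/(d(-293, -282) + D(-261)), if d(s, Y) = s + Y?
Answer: -1/271 ≈ -0.0036900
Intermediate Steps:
N = 43 (N = 80 - 37 = 43)
d(s, Y) = Y + s
D(t) = 43 - t
1/(d(-293, -282) + D(-261)) = 1/((-282 - 293) + (43 - 1*(-261))) = 1/(-575 + (43 + 261)) = 1/(-575 + 304) = 1/(-271) = -1/271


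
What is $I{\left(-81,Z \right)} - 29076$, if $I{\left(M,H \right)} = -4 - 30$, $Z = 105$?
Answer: $-29110$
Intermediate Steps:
$I{\left(M,H \right)} = -34$ ($I{\left(M,H \right)} = -4 - 30 = -34$)
$I{\left(-81,Z \right)} - 29076 = -34 - 29076 = -29110$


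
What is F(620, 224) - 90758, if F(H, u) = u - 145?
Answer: -90679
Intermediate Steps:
F(H, u) = -145 + u
F(620, 224) - 90758 = (-145 + 224) - 90758 = 79 - 90758 = -90679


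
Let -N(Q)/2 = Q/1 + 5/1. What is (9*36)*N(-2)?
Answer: -1944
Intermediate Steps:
N(Q) = -10 - 2*Q (N(Q) = -2*(Q/1 + 5/1) = -2*(Q*1 + 5*1) = -2*(Q + 5) = -2*(5 + Q) = -10 - 2*Q)
(9*36)*N(-2) = (9*36)*(-10 - 2*(-2)) = 324*(-10 + 4) = 324*(-6) = -1944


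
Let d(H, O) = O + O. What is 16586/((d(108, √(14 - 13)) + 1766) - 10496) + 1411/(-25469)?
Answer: -217372021/111146716 ≈ -1.9557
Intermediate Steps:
d(H, O) = 2*O
16586/((d(108, √(14 - 13)) + 1766) - 10496) + 1411/(-25469) = 16586/((2*√(14 - 13) + 1766) - 10496) + 1411/(-25469) = 16586/((2*√1 + 1766) - 10496) + 1411*(-1/25469) = 16586/((2*1 + 1766) - 10496) - 1411/25469 = 16586/((2 + 1766) - 10496) - 1411/25469 = 16586/(1768 - 10496) - 1411/25469 = 16586/(-8728) - 1411/25469 = 16586*(-1/8728) - 1411/25469 = -8293/4364 - 1411/25469 = -217372021/111146716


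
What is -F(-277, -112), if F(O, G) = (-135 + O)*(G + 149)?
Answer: 15244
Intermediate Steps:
F(O, G) = (-135 + O)*(149 + G)
-F(-277, -112) = -(-20115 - 135*(-112) + 149*(-277) - 112*(-277)) = -(-20115 + 15120 - 41273 + 31024) = -1*(-15244) = 15244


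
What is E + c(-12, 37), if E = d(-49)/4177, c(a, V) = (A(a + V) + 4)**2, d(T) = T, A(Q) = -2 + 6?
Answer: 267279/4177 ≈ 63.988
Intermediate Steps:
A(Q) = 4
c(a, V) = 64 (c(a, V) = (4 + 4)**2 = 8**2 = 64)
E = -49/4177 ≈ -0.011731
E + c(-12, 37) = -49/4177 + 64 = 267279/4177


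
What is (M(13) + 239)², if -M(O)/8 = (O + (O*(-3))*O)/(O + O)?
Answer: 152881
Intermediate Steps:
M(O) = -4*(O - 3*O²)/O (M(O) = -8*(O + (O*(-3))*O)/(O + O) = -8*(O + (-3*O)*O)/(2*O) = -8*(O - 3*O²)*1/(2*O) = -4*(O - 3*O²)/O)
(M(13) + 239)² = ((-4 + 12*13) + 239)² = ((-4 + 156) + 239)² = (152 + 239)² = 391² = 152881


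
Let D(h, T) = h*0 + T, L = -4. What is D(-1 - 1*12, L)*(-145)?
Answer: 580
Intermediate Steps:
D(h, T) = T (D(h, T) = 0 + T = T)
D(-1 - 1*12, L)*(-145) = -4*(-145) = 580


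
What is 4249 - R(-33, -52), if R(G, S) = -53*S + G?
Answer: 1526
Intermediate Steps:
R(G, S) = G - 53*S
4249 - R(-33, -52) = 4249 - (-33 - 53*(-52)) = 4249 - (-33 + 2756) = 4249 - 1*2723 = 4249 - 2723 = 1526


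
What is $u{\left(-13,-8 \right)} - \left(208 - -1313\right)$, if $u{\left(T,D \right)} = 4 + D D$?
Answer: $-1453$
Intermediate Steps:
$u{\left(T,D \right)} = 4 + D^{2}$
$u{\left(-13,-8 \right)} - \left(208 - -1313\right) = \left(4 + \left(-8\right)^{2}\right) - \left(208 - -1313\right) = \left(4 + 64\right) - \left(208 + 1313\right) = 68 - 1521 = -1453$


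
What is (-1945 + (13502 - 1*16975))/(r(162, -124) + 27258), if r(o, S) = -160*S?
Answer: -2709/23549 ≈ -0.11504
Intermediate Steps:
(-1945 + (13502 - 1*16975))/(r(162, -124) + 27258) = (-1945 + (13502 - 1*16975))/(-160*(-124) + 27258) = (-1945 + (13502 - 16975))/(19840 + 27258) = (-1945 - 3473)/47098 = -5418*1/47098 = -2709/23549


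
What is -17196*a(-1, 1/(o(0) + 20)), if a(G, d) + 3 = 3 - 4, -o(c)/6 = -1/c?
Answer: 68784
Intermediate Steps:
o(c) = 6/c (o(c) = -(-6)/c = 6/c)
a(G, d) = -4 (a(G, d) = -3 + (3 - 4) = -3 - 1 = -4)
-17196*a(-1, 1/(o(0) + 20)) = -17196*(-4) = 68784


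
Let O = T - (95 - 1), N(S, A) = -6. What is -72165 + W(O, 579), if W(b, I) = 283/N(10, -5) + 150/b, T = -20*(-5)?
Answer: -433123/6 ≈ -72187.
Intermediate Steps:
T = 100 (T = -20*(-5) = 100)
O = 6 (O = 100 - (95 - 1) = 100 - 1*94 = 100 - 94 = 6)
W(b, I) = -283/6 + 150/b (W(b, I) = 283/(-6) + 150/b = 283*(-1/6) + 150/b = -283/6 + 150/b)
-72165 + W(O, 579) = -72165 + (-283/6 + 150/6) = -72165 + (-283/6 + 150*(1/6)) = -72165 + (-283/6 + 25) = -72165 - 133/6 = -433123/6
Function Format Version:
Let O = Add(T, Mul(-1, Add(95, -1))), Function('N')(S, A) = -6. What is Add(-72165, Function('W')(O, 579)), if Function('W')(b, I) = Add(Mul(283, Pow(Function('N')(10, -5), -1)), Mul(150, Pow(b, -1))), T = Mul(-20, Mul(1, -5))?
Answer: Rational(-433123, 6) ≈ -72187.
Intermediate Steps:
T = 100 (T = Mul(-20, -5) = 100)
O = 6 (O = Add(100, Mul(-1, Add(95, -1))) = Add(100, Mul(-1, 94)) = Add(100, -94) = 6)
Function('W')(b, I) = Add(Rational(-283, 6), Mul(150, Pow(b, -1))) (Function('W')(b, I) = Add(Mul(283, Pow(-6, -1)), Mul(150, Pow(b, -1))) = Add(Mul(283, Rational(-1, 6)), Mul(150, Pow(b, -1))) = Add(Rational(-283, 6), Mul(150, Pow(b, -1))))
Add(-72165, Function('W')(O, 579)) = Add(-72165, Add(Rational(-283, 6), Mul(150, Pow(6, -1)))) = Add(-72165, Add(Rational(-283, 6), Mul(150, Rational(1, 6)))) = Add(-72165, Add(Rational(-283, 6), 25)) = Add(-72165, Rational(-133, 6)) = Rational(-433123, 6)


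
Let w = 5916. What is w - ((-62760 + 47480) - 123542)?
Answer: 144738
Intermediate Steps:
w - ((-62760 + 47480) - 123542) = 5916 - ((-62760 + 47480) - 123542) = 5916 - (-15280 - 123542) = 5916 - 1*(-138822) = 5916 + 138822 = 144738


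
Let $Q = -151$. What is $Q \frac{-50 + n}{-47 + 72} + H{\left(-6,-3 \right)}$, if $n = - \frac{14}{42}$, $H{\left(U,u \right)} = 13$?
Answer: $\frac{23776}{75} \approx 317.01$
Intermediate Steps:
$n = - \frac{1}{3}$ ($n = \left(-14\right) \frac{1}{42} = - \frac{1}{3} \approx -0.33333$)
$Q \frac{-50 + n}{-47 + 72} + H{\left(-6,-3 \right)} = - 151 \frac{-50 - \frac{1}{3}}{-47 + 72} + 13 = - 151 \left(- \frac{151}{3 \cdot 25}\right) + 13 = - 151 \left(\left(- \frac{151}{3}\right) \frac{1}{25}\right) + 13 = \left(-151\right) \left(- \frac{151}{75}\right) + 13 = \frac{22801}{75} + 13 = \frac{23776}{75}$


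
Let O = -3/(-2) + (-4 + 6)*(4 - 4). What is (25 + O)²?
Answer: 2809/4 ≈ 702.25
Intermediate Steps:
O = 3/2 (O = -3*(-½) + 2*0 = 3/2 + 0 = 3/2 ≈ 1.5000)
(25 + O)² = (25 + 3/2)² = (53/2)² = 2809/4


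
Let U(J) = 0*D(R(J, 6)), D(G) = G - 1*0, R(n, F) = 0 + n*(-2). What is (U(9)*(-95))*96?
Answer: 0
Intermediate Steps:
R(n, F) = -2*n (R(n, F) = 0 - 2*n = -2*n)
D(G) = G (D(G) = G + 0 = G)
U(J) = 0 (U(J) = 0*(-2*J) = 0)
(U(9)*(-95))*96 = (0*(-95))*96 = 0*96 = 0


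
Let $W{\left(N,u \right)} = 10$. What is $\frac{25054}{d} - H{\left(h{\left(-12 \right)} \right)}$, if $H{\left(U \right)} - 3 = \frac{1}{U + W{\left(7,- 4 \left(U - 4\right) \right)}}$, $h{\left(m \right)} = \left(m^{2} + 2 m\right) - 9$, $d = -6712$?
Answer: $- \frac{2737351}{406076} \approx -6.741$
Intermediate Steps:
$h{\left(m \right)} = -9 + m^{2} + 2 m$
$H{\left(U \right)} = 3 + \frac{1}{10 + U}$ ($H{\left(U \right)} = 3 + \frac{1}{U + 10} = 3 + \frac{1}{10 + U}$)
$\frac{25054}{d} - H{\left(h{\left(-12 \right)} \right)} = \frac{25054}{-6712} - \frac{31 + 3 \left(-9 + \left(-12\right)^{2} + 2 \left(-12\right)\right)}{10 + \left(-9 + \left(-12\right)^{2} + 2 \left(-12\right)\right)} = 25054 \left(- \frac{1}{6712}\right) - \frac{31 + 3 \left(-9 + 144 - 24\right)}{10 - -111} = - \frac{12527}{3356} - \frac{31 + 3 \cdot 111}{10 + 111} = - \frac{12527}{3356} - \frac{31 + 333}{121} = - \frac{12527}{3356} - \frac{1}{121} \cdot 364 = - \frac{12527}{3356} - \frac{364}{121} = - \frac{2737351}{406076}$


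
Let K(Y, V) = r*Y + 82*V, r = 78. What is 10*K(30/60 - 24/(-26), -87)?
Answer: -70230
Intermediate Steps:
K(Y, V) = 78*Y + 82*V
10*K(30/60 - 24/(-26), -87) = 10*(78*(30/60 - 24/(-26)) + 82*(-87)) = 10*(78*(30*(1/60) - 24*(-1/26)) - 7134) = 10*(78*(½ + 12/13) - 7134) = 10*(78*(37/26) - 7134) = 10*(111 - 7134) = 10*(-7023) = -70230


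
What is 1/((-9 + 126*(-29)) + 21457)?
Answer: 1/17794 ≈ 5.6199e-5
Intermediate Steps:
1/((-9 + 126*(-29)) + 21457) = 1/((-9 - 3654) + 21457) = 1/(-3663 + 21457) = 1/17794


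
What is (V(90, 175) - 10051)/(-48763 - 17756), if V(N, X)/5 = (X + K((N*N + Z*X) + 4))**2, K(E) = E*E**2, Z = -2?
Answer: -1086737828279316183105554/66519 ≈ -1.6337e+19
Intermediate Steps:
K(E) = E**3
V(N, X) = 5*(X + (4 + N**2 - 2*X)**3)**2 (V(N, X) = 5*(X + ((N*N - 2*X) + 4)**3)**2 = 5*(X + ((N**2 - 2*X) + 4)**3)**2 = 5*(X + (4 + N**2 - 2*X)**3)**2)
(V(90, 175) - 10051)/(-48763 - 17756) = (5*(175 + (4 + 90**2 - 2*175)**3)**2 - 10051)/(-48763 - 17756) = (5*(175 + (4 + 8100 - 350)**3)**2 - 10051)/(-66519) = (5*(175 + 7754**3)**2 - 10051)*(-1/66519) = (5*(175 + 466205497064)**2 - 10051)*(-1/66519) = (5*466205497239**2 - 10051)*(-1/66519) = (5*217347565655863236623121 - 10051)*(-1/66519) = (1086737828279316183115605 - 10051)*(-1/66519) = 1086737828279316183105554*(-1/66519) = -1086737828279316183105554/66519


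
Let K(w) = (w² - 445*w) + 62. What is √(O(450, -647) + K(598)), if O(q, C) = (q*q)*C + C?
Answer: 3*I*√14547399 ≈ 11442.0*I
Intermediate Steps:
O(q, C) = C + C*q² (O(q, C) = q²*C + C = C*q² + C = C + C*q²)
K(w) = 62 + w² - 445*w
√(O(450, -647) + K(598)) = √(-647*(1 + 450²) + (62 + 598² - 445*598)) = √(-647*(1 + 202500) + (62 + 357604 - 266110)) = √(-647*202501 + 91556) = √(-131018147 + 91556) = √(-130926591) = 3*I*√14547399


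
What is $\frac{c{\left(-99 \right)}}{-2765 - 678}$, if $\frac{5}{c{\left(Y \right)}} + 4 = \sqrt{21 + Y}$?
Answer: $\frac{10}{161821} + \frac{5 i \sqrt{78}}{323642} \approx 6.1797 \cdot 10^{-5} + 0.00013644 i$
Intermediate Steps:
$c{\left(Y \right)} = \frac{5}{-4 + \sqrt{21 + Y}}$
$\frac{c{\left(-99 \right)}}{-2765 - 678} = \frac{5 \frac{1}{-4 + \sqrt{21 - 99}}}{-2765 - 678} = \frac{5 \frac{1}{-4 + \sqrt{-78}}}{-3443} = \frac{5}{-4 + i \sqrt{78}} \left(- \frac{1}{3443}\right) = - \frac{5}{3443 \left(-4 + i \sqrt{78}\right)}$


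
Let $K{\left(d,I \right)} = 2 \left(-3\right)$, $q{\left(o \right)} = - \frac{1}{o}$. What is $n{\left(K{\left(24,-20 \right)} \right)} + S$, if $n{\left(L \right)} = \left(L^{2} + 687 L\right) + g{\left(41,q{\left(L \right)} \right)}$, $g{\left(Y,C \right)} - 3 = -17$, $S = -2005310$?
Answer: $-2009410$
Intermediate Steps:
$g{\left(Y,C \right)} = -14$ ($g{\left(Y,C \right)} = 3 - 17 = -14$)
$K{\left(d,I \right)} = -6$
$n{\left(L \right)} = -14 + L^{2} + 687 L$ ($n{\left(L \right)} = \left(L^{2} + 687 L\right) - 14 = -14 + L^{2} + 687 L$)
$n{\left(K{\left(24,-20 \right)} \right)} + S = \left(-14 + \left(-6\right)^{2} + 687 \left(-6\right)\right) - 2005310 = \left(-14 + 36 - 4122\right) - 2005310 = -4100 - 2005310 = -2009410$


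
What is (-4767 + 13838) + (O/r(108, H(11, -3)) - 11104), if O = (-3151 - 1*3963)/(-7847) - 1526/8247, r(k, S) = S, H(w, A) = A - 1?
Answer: -131575660556/64714209 ≈ -2033.2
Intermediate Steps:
H(w, A) = -1 + A
O = 46694636/64714209 (O = (-3151 - 3963)*(-1/7847) - 1526*1/8247 = -7114*(-1/7847) - 1526/8247 = 7114/7847 - 1526/8247 = 46694636/64714209 ≈ 0.72155)
(-4767 + 13838) + (O/r(108, H(11, -3)) - 11104) = (-4767 + 13838) + (46694636/(64714209*(-1 - 3)) - 11104) = 9071 + ((46694636/64714209)/(-4) - 11104) = 9071 + ((46694636/64714209)*(-¼) - 11104) = 9071 + (-11673659/64714209 - 11104) = 9071 - 718598250395/64714209 = -131575660556/64714209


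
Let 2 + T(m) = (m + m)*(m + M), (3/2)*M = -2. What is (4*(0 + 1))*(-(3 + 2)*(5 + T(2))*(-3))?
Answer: 340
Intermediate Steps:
M = -4/3 (M = (2/3)*(-2) = -4/3 ≈ -1.3333)
T(m) = -2 + 2*m*(-4/3 + m) (T(m) = -2 + (m + m)*(m - 4/3) = -2 + (2*m)*(-4/3 + m) = -2 + 2*m*(-4/3 + m))
(4*(0 + 1))*(-(3 + 2)*(5 + T(2))*(-3)) = (4*(0 + 1))*(-(3 + 2)*(5 + (-2 + 2*2**2 - 8/3*2))*(-3)) = (4*1)*(-5*(5 + (-2 + 2*4 - 16/3))*(-3)) = 4*(-5*(5 + (-2 + 8 - 16/3))*(-3)) = 4*(-5*(5 + 2/3)*(-3)) = 4*(-5*17/3*(-3)) = 4*(-1*85/3*(-3)) = 4*(-85/3*(-3)) = 4*85 = 340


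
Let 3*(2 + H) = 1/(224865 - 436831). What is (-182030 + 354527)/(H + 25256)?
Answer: 109690497306/16058968091 ≈ 6.8305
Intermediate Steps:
H = -1271797/635898 (H = -2 + 1/(3*(224865 - 436831)) = -2 + (⅓)/(-211966) = -2 + (⅓)*(-1/211966) = -2 - 1/635898 = -1271797/635898 ≈ -2.0000)
(-182030 + 354527)/(H + 25256) = (-182030 + 354527)/(-1271797/635898 + 25256) = 172497/(16058968091/635898) = 172497*(635898/16058968091) = 109690497306/16058968091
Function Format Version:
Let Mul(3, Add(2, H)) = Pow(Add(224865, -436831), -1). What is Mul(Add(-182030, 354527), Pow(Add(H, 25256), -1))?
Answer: Rational(109690497306, 16058968091) ≈ 6.8305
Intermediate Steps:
H = Rational(-1271797, 635898) (H = Add(-2, Mul(Rational(1, 3), Pow(Add(224865, -436831), -1))) = Add(-2, Mul(Rational(1, 3), Pow(-211966, -1))) = Add(-2, Mul(Rational(1, 3), Rational(-1, 211966))) = Add(-2, Rational(-1, 635898)) = Rational(-1271797, 635898) ≈ -2.0000)
Mul(Add(-182030, 354527), Pow(Add(H, 25256), -1)) = Mul(Add(-182030, 354527), Pow(Add(Rational(-1271797, 635898), 25256), -1)) = Mul(172497, Pow(Rational(16058968091, 635898), -1)) = Mul(172497, Rational(635898, 16058968091)) = Rational(109690497306, 16058968091)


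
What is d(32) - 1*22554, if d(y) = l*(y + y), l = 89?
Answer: -16858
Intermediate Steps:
d(y) = 178*y (d(y) = 89*(y + y) = 89*(2*y) = 178*y)
d(32) - 1*22554 = 178*32 - 1*22554 = 5696 - 22554 = -16858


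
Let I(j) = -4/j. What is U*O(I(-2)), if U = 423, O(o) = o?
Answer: 846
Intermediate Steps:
U*O(I(-2)) = 423*(-4/(-2)) = 423*(-4*(-1/2)) = 423*2 = 846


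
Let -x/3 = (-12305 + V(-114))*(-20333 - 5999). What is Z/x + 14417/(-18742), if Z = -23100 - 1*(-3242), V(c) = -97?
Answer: -3531020927207/4590423670716 ≈ -0.76921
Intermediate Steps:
Z = -19858 (Z = -23100 + 3242 = -19858)
x = -979708392 (x = -3*(-12305 - 97)*(-20333 - 5999) = -(-37206)*(-26332) = -3*326569464 = -979708392)
Z/x + 14417/(-18742) = -19858/(-979708392) + 14417/(-18742) = -19858*(-1/979708392) + 14417*(-1/18742) = 9929/489854196 - 14417/18742 = -3531020927207/4590423670716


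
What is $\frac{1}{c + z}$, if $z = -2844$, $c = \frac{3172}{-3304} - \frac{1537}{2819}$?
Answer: $- \frac{2328494}{6625741965} \approx -0.00035143$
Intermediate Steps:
$c = - \frac{3505029}{2328494}$ ($c = 3172 \left(- \frac{1}{3304}\right) - \frac{1537}{2819} = - \frac{793}{826} - \frac{1537}{2819} = - \frac{3505029}{2328494} \approx -1.5053$)
$\frac{1}{c + z} = \frac{1}{- \frac{3505029}{2328494} - 2844} = \frac{1}{- \frac{6625741965}{2328494}} = - \frac{2328494}{6625741965}$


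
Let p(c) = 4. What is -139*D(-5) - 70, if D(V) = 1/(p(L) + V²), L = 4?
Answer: -2169/29 ≈ -74.793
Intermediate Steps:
D(V) = 1/(4 + V²)
-139*D(-5) - 70 = -139/(4 + (-5)²) - 70 = -139/(4 + 25) - 70 = -139/29 - 70 = -2169/29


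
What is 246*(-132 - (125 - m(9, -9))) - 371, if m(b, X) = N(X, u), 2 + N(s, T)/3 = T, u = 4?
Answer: -62117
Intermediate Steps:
N(s, T) = -6 + 3*T
m(b, X) = 6 (m(b, X) = -6 + 3*4 = -6 + 12 = 6)
246*(-132 - (125 - m(9, -9))) - 371 = 246*(-132 - (125 - 1*6)) - 371 = 246*(-132 - (125 - 6)) - 371 = 246*(-132 - 1*119) - 371 = 246*(-132 - 119) - 371 = 246*(-251) - 371 = -61746 - 371 = -62117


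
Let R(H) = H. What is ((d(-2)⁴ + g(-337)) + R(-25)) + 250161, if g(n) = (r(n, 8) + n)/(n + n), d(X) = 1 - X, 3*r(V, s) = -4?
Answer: 505939789/2022 ≈ 2.5022e+5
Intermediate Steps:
r(V, s) = -4/3 (r(V, s) = (⅓)*(-4) = -4/3)
g(n) = (-4/3 + n)/(2*n) (g(n) = (-4/3 + n)/(n + n) = (-4/3 + n)/((2*n)) = (-4/3 + n)*(1/(2*n)) = (-4/3 + n)/(2*n))
((d(-2)⁴ + g(-337)) + R(-25)) + 250161 = (((1 - 1*(-2))⁴ + (⅙)*(-4 + 3*(-337))/(-337)) - 25) + 250161 = (((1 + 2)⁴ + (⅙)*(-1/337)*(-4 - 1011)) - 25) + 250161 = ((3⁴ + (⅙)*(-1/337)*(-1015)) - 25) + 250161 = ((81 + 1015/2022) - 25) + 250161 = (164797/2022 - 25) + 250161 = 114247/2022 + 250161 = 505939789/2022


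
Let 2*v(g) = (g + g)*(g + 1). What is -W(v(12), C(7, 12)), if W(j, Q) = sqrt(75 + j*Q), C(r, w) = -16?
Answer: -3*I*sqrt(269) ≈ -49.204*I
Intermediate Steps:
v(g) = g*(1 + g) (v(g) = ((g + g)*(g + 1))/2 = ((2*g)*(1 + g))/2 = (2*g*(1 + g))/2 = g*(1 + g))
W(j, Q) = sqrt(75 + Q*j)
-W(v(12), C(7, 12)) = -sqrt(75 - 192*(1 + 12)) = -sqrt(75 - 192*13) = -sqrt(75 - 16*156) = -sqrt(75 - 2496) = -sqrt(-2421) = -3*I*sqrt(269)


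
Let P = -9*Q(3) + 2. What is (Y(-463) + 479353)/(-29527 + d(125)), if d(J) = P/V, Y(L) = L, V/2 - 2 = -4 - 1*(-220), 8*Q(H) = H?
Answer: -1670368320/102990187 ≈ -16.219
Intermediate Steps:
Q(H) = H/8
V = 436 (V = 4 + 2*(-4 - 1*(-220)) = 4 + 2*(-4 + 220) = 4 + 2*216 = 4 + 432 = 436)
P = -11/8 (P = -9*3/8 + 2 = -27/8 + 2 = -11/8 ≈ -1.3750)
d(J) = -11/3488 (d(J) = -11/8/436 = -11/8*1/436 = -11/3488)
(Y(-463) + 479353)/(-29527 + d(125)) = (-463 + 479353)/(-29527 - 11/3488) = 478890/(-102990187/3488) = 478890*(-3488/102990187) = -1670368320/102990187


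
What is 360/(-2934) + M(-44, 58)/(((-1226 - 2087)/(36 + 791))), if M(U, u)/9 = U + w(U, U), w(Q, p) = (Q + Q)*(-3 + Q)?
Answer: -4964517488/540019 ≈ -9193.2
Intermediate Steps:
w(Q, p) = 2*Q*(-3 + Q) (w(Q, p) = (2*Q)*(-3 + Q) = 2*Q*(-3 + Q))
M(U, u) = 9*U + 18*U*(-3 + U) (M(U, u) = 9*(U + 2*U*(-3 + U)) = 9*U + 18*U*(-3 + U))
360/(-2934) + M(-44, 58)/(((-1226 - 2087)/(36 + 791))) = 360/(-2934) + (9*(-44)*(-5 + 2*(-44)))/(((-1226 - 2087)/(36 + 791))) = 360*(-1/2934) + (9*(-44)*(-5 - 88))/((-3313/827)) = -20/163 + (9*(-44)*(-93))/((-3313*1/827)) = -20/163 + 36828/(-3313/827) = -20/163 + 36828*(-827/3313) = -20/163 - 30456756/3313 = -4964517488/540019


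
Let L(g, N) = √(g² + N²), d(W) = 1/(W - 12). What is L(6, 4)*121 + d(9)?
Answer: -⅓ + 242*√13 ≈ 872.21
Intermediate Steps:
d(W) = 1/(-12 + W)
L(g, N) = √(N² + g²)
L(6, 4)*121 + d(9) = √(4² + 6²)*121 + 1/(-12 + 9) = √(16 + 36)*121 + 1/(-3) = √52*121 - ⅓ = (2*√13)*121 - ⅓ = 242*√13 - ⅓ = -⅓ + 242*√13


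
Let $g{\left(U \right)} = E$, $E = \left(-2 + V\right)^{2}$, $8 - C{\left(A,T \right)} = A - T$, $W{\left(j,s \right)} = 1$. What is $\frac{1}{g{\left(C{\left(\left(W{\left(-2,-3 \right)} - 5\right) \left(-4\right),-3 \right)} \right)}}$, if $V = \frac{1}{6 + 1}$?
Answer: $\frac{49}{169} \approx 0.28994$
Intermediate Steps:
$V = \frac{1}{7} \approx 0.14286$
$C{\left(A,T \right)} = 8 + T - A$ ($C{\left(A,T \right)} = 8 - \left(A - T\right) = 8 + T - A$)
$E = \frac{169}{49}$ ($E = \left(-2 + \frac{1}{7}\right)^{2} = \left(- \frac{13}{7}\right)^{2} = \frac{169}{49} \approx 3.449$)
$g{\left(U \right)} = \frac{169}{49}$
$\frac{1}{g{\left(C{\left(\left(W{\left(-2,-3 \right)} - 5\right) \left(-4\right),-3 \right)} \right)}} = \frac{1}{\frac{169}{49}} = \frac{49}{169}$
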